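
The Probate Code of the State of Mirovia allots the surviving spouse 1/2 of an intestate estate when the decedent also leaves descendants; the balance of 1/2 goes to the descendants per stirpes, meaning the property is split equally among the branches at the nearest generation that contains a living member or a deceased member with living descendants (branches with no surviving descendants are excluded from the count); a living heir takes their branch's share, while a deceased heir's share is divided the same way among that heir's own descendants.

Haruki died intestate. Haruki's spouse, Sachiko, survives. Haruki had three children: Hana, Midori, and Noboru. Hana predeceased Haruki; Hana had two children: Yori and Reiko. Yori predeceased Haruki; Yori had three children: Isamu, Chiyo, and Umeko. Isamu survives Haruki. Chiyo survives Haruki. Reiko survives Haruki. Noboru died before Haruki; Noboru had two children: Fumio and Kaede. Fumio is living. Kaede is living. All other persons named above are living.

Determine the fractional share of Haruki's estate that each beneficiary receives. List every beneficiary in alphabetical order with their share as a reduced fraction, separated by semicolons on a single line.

Chiyo 1/36; Fumio 1/12; Isamu 1/36; Kaede 1/12; Midori 1/6; Reiko 1/12; Sachiko 1/2; Umeko 1/36

Sachiko, as surviving spouse, takes 1/2.
The remaining 1/2 passes to Haruki's descendants per stirpes.
The 1/2 is divided into 3 equal shares of 1/6 among Hana, Midori, Noboru.
Hana predeceased; the 1/6 allotted to Hana's branch passes to Hana's issue by representation.
The 1/6 is divided into 2 equal shares of 1/12 among Yori, Reiko.
Yori predeceased; the 1/12 allotted to Yori's branch passes to Yori's issue by representation.
The 1/12 is divided into 3 equal shares of 1/36 among Isamu, Chiyo, Umeko.
Isamu is living and takes 1/36.
Chiyo is living and takes 1/36.
Umeko is living and takes 1/36.
Reiko is living and takes 1/12.
Midori is living and takes 1/6.
Noboru predeceased; the 1/6 allotted to Noboru's branch passes to Noboru's issue by representation.
The 1/6 is divided into 2 equal shares of 1/12 among Fumio, Kaede.
Fumio is living and takes 1/12.
Kaede is living and takes 1/12.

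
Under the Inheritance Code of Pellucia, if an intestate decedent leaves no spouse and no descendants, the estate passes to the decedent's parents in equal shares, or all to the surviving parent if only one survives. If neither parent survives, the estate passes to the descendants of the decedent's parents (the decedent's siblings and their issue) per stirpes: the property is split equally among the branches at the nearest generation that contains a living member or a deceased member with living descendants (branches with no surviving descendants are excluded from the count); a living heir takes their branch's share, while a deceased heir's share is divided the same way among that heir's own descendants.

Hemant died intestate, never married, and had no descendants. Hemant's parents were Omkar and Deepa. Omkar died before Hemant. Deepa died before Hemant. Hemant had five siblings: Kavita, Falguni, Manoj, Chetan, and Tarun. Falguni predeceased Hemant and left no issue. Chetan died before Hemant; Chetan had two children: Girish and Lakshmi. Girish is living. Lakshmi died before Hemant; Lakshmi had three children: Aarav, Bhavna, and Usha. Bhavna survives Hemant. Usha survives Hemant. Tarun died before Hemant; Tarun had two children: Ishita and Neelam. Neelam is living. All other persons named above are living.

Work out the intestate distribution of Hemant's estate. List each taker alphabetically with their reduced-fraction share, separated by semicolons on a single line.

Aarav 1/24; Bhavna 1/24; Girish 1/8; Ishita 1/8; Kavita 1/4; Manoj 1/4; Neelam 1/8; Usha 1/24

Neither parent survives and there are no descendants, so the estate passes to Hemant's siblings and their issue per stirpes.
Falguni left no surviving issue, so that branch lapses and is disregarded.
The estate is divided into 4 equal shares of 1/4 among Kavita, Manoj, Chetan, Tarun.
Kavita is living and takes 1/4.
Manoj is living and takes 1/4.
Chetan predeceased; the 1/4 allotted to Chetan's branch passes to Chetan's issue by representation.
The 1/4 is divided into 2 equal shares of 1/8 among Girish, Lakshmi.
Girish is living and takes 1/8.
Lakshmi predeceased; the 1/8 allotted to Lakshmi's branch passes to Lakshmi's issue by representation.
The 1/8 is divided into 3 equal shares of 1/24 among Aarav, Bhavna, Usha.
Aarav is living and takes 1/24.
Bhavna is living and takes 1/24.
Usha is living and takes 1/24.
Tarun predeceased; the 1/4 allotted to Tarun's branch passes to Tarun's issue by representation.
The 1/4 is divided into 2 equal shares of 1/8 among Ishita, Neelam.
Ishita is living and takes 1/8.
Neelam is living and takes 1/8.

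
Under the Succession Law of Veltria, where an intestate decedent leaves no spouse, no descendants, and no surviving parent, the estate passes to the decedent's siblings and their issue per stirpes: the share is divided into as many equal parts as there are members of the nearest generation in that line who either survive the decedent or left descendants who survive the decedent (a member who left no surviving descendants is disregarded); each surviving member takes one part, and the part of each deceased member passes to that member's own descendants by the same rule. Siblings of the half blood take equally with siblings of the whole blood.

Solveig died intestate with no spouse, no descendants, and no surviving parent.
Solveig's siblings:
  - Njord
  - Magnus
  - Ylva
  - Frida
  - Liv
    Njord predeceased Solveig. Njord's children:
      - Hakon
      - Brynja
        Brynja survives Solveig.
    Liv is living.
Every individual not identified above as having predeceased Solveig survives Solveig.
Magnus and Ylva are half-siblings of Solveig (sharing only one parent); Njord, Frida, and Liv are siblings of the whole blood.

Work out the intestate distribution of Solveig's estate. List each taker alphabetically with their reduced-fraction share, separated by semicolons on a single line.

Brynja 1/10; Frida 1/5; Hakon 1/10; Liv 1/5; Magnus 1/5; Ylva 1/5

No spouse, descendants, or parent survives, so the estate passes to Solveig's siblings per stirpes.
Half-blood and whole-blood siblings take equally under the stated rule.
The estate is divided into 5 equal shares of 1/5 among Njord, Magnus, Ylva, Frida, Liv.
Njord predeceased; the 1/5 allotted to Njord's branch passes to Njord's issue by representation.
The 1/5 is divided into 2 equal shares of 1/10 among Hakon, Brynja.
Hakon is living and takes 1/10.
Brynja is living and takes 1/10.
Magnus is living and takes 1/5.
Ylva is living and takes 1/5.
Frida is living and takes 1/5.
Liv is living and takes 1/5.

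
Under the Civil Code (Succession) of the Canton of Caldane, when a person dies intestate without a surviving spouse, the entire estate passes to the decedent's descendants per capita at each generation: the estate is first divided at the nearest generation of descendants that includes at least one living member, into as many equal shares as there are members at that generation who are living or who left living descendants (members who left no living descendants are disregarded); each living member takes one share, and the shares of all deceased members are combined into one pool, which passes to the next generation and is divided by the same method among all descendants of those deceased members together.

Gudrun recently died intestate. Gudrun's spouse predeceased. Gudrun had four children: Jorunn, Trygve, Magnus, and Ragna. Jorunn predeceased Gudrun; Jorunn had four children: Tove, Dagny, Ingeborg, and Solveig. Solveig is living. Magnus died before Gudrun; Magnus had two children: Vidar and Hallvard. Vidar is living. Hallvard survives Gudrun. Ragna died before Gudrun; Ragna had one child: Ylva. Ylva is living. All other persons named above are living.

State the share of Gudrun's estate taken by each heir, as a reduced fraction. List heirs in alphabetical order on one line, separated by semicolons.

There is no surviving spouse, so the entire estate passes to Gudrun's descendants per capita at each generation.
At generation 1 (Jorunn, Trygve, Magnus, Ragna) there are 4 shares of (1)/4 = 1/4 each.
Living: Trygve — each takes 1/4.
Deceased: Jorunn, Magnus, and Ragna. Their combined 3/4 is pooled and carried to generation 2.
At generation 2 (Tove, Dagny, Ingeborg, Solveig, Vidar, Hallvard, Ylva) there are 7 shares of (3/4)/7 = 3/28 each.
Living: Tove, Dagny, Ingeborg, Solveig, Vidar, Hallvard, and Ylva — each takes 3/28.

Dagny 3/28; Hallvard 3/28; Ingeborg 3/28; Solveig 3/28; Tove 3/28; Trygve 1/4; Vidar 3/28; Ylva 3/28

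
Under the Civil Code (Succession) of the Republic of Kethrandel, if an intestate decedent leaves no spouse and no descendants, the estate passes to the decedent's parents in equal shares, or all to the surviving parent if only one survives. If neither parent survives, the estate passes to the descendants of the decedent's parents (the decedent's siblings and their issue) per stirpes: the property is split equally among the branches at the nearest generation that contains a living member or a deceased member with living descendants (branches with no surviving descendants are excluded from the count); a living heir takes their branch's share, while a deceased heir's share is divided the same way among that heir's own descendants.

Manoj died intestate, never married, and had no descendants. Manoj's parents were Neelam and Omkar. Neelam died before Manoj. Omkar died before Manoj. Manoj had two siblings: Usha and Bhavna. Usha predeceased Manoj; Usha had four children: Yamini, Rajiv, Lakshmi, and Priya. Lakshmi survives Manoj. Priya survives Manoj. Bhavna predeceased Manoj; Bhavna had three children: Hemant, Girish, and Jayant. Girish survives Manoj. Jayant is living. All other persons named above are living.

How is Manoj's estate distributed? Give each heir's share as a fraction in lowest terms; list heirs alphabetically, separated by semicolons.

Girish 1/6; Hemant 1/6; Jayant 1/6; Lakshmi 1/8; Priya 1/8; Rajiv 1/8; Yamini 1/8

Neither parent survives and there are no descendants, so the estate passes to Manoj's siblings and their issue per stirpes.
The estate is divided into 2 equal shares of 1/2 among Usha, Bhavna.
Usha predeceased; the 1/2 allotted to Usha's branch passes to Usha's issue by representation.
The 1/2 is divided into 4 equal shares of 1/8 among Yamini, Rajiv, Lakshmi, Priya.
Yamini is living and takes 1/8.
Rajiv is living and takes 1/8.
Lakshmi is living and takes 1/8.
Priya is living and takes 1/8.
Bhavna predeceased; the 1/2 allotted to Bhavna's branch passes to Bhavna's issue by representation.
The 1/2 is divided into 3 equal shares of 1/6 among Hemant, Girish, Jayant.
Hemant is living and takes 1/6.
Girish is living and takes 1/6.
Jayant is living and takes 1/6.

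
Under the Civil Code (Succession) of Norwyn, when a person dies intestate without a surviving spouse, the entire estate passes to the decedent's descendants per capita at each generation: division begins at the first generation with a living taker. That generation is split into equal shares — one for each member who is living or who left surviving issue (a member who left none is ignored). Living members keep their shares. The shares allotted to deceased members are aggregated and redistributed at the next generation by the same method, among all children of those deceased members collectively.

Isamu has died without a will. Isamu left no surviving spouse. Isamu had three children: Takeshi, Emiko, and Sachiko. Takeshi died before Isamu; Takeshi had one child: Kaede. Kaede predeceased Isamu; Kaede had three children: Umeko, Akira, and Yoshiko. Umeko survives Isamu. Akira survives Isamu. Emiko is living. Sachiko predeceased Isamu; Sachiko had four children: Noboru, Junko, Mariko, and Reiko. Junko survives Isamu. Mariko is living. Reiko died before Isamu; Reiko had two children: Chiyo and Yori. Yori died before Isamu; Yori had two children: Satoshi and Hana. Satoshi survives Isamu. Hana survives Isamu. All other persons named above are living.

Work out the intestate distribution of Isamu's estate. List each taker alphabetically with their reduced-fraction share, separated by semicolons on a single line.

There is no surviving spouse, so the entire estate passes to Isamu's descendants per capita at each generation.
At generation 1 (Takeshi, Emiko, Sachiko) there are 3 shares of (1)/3 = 1/3 each.
Living: Emiko — each takes 1/3.
Deceased: Takeshi and Sachiko. Their combined 2/3 is pooled and carried to generation 2.
At generation 2 (Kaede, Noboru, Junko, Mariko, Reiko) there are 5 shares of (2/3)/5 = 2/15 each.
Living: Noboru, Junko, and Mariko — each takes 2/15.
Deceased: Kaede and Reiko. Their combined 4/15 is pooled and carried to generation 3.
At generation 3 (Umeko, Akira, Yoshiko, Chiyo, Yori) there are 5 shares of (4/15)/5 = 4/75 each.
Living: Umeko, Akira, Yoshiko, and Chiyo — each takes 4/75.
Deceased: Yori. That 4/75 share is carried to generation 4.
At generation 4 (Satoshi, Hana) there are 2 shares of (4/75)/2 = 2/75 each.
Living: Satoshi and Hana — each takes 2/75.

Akira 4/75; Chiyo 4/75; Emiko 1/3; Hana 2/75; Junko 2/15; Mariko 2/15; Noboru 2/15; Satoshi 2/75; Umeko 4/75; Yoshiko 4/75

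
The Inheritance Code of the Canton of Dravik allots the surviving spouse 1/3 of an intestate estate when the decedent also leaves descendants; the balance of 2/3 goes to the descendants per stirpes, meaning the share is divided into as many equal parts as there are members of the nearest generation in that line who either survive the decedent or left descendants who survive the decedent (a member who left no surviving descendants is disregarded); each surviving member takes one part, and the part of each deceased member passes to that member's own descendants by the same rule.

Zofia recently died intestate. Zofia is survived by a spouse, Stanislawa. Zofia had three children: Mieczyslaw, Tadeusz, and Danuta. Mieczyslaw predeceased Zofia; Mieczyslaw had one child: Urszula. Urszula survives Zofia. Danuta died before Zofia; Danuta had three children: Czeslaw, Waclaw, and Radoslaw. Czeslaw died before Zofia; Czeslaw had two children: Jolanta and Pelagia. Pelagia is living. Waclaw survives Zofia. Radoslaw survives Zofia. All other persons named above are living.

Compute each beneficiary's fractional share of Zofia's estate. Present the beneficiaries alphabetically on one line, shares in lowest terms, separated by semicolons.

Jolanta 1/27; Pelagia 1/27; Radoslaw 2/27; Stanislawa 1/3; Tadeusz 2/9; Urszula 2/9; Waclaw 2/27

Stanislawa, as surviving spouse, takes 1/3.
The remaining 2/3 passes to Zofia's descendants per stirpes.
The 2/3 is divided into 3 equal shares of 2/9 among Mieczyslaw, Tadeusz, Danuta.
Mieczyslaw predeceased; the 2/9 allotted to Mieczyslaw's branch passes to Mieczyslaw's issue by representation.
Urszula is the sole taker at this level and receives the full 2/9.
Tadeusz is living and takes 2/9.
Danuta predeceased; the 2/9 allotted to Danuta's branch passes to Danuta's issue by representation.
The 2/9 is divided into 3 equal shares of 2/27 among Czeslaw, Waclaw, Radoslaw.
Czeslaw predeceased; the 2/27 allotted to Czeslaw's branch passes to Czeslaw's issue by representation.
The 2/27 is divided into 2 equal shares of 1/27 among Jolanta, Pelagia.
Jolanta is living and takes 1/27.
Pelagia is living and takes 1/27.
Waclaw is living and takes 2/27.
Radoslaw is living and takes 2/27.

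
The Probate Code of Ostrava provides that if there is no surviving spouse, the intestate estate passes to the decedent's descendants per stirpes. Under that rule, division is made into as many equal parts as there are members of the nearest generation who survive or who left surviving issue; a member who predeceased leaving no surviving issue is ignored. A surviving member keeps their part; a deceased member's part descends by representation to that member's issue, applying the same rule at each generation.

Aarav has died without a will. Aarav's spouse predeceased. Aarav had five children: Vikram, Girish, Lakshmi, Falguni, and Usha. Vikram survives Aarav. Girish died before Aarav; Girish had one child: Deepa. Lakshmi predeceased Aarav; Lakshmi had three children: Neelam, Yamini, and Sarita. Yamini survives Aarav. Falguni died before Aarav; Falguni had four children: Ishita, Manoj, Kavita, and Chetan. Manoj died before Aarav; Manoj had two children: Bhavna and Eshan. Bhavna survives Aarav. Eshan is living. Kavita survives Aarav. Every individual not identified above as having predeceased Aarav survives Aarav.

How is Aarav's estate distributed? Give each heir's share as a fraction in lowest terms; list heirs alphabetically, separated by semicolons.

There is no surviving spouse, so the entire estate passes to Aarav's descendants per stirpes.
The estate is divided into 5 equal shares of 1/5 among Vikram, Girish, Lakshmi, Falguni, Usha.
Vikram is living and takes 1/5.
Girish predeceased; the 1/5 allotted to Girish's branch passes to Girish's issue by representation.
Deepa is the sole taker at this level and receives the full 1/5.
Lakshmi predeceased; the 1/5 allotted to Lakshmi's branch passes to Lakshmi's issue by representation.
The 1/5 is divided into 3 equal shares of 1/15 among Neelam, Yamini, Sarita.
Neelam is living and takes 1/15.
Yamini is living and takes 1/15.
Sarita is living and takes 1/15.
Falguni predeceased; the 1/5 allotted to Falguni's branch passes to Falguni's issue by representation.
The 1/5 is divided into 4 equal shares of 1/20 among Ishita, Manoj, Kavita, Chetan.
Ishita is living and takes 1/20.
Manoj predeceased; the 1/20 allotted to Manoj's branch passes to Manoj's issue by representation.
The 1/20 is divided into 2 equal shares of 1/40 among Bhavna, Eshan.
Bhavna is living and takes 1/40.
Eshan is living and takes 1/40.
Kavita is living and takes 1/20.
Chetan is living and takes 1/20.
Usha is living and takes 1/5.

Bhavna 1/40; Chetan 1/20; Deepa 1/5; Eshan 1/40; Ishita 1/20; Kavita 1/20; Neelam 1/15; Sarita 1/15; Usha 1/5; Vikram 1/5; Yamini 1/15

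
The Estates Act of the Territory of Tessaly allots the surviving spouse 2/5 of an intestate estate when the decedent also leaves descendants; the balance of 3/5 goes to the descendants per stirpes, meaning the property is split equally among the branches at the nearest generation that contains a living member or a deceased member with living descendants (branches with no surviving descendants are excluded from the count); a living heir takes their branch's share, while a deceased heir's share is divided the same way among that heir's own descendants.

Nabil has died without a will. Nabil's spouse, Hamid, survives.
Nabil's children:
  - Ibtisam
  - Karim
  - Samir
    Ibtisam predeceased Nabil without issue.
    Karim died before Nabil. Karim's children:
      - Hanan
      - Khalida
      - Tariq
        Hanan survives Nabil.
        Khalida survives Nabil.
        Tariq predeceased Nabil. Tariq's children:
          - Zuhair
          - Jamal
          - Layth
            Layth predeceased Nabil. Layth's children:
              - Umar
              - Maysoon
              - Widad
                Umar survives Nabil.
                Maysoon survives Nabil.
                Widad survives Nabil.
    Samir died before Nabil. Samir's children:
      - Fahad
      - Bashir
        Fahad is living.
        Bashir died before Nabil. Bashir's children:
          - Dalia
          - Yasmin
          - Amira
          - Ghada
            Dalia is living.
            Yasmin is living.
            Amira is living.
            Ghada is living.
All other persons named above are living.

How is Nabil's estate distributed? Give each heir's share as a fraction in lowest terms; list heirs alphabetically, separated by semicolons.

Amira 3/80; Dalia 3/80; Fahad 3/20; Ghada 3/80; Hamid 2/5; Hanan 1/10; Jamal 1/30; Khalida 1/10; Maysoon 1/90; Umar 1/90; Widad 1/90; Yasmin 3/80; Zuhair 1/30

Hamid, as surviving spouse, takes 2/5.
The remaining 3/5 passes to Nabil's descendants per stirpes.
Ibtisam left no surviving issue, so that branch lapses and is disregarded.
The 3/5 is divided into 2 equal shares of 3/10 among Karim, Samir.
Karim predeceased; the 3/10 allotted to Karim's branch passes to Karim's issue by representation.
The 3/10 is divided into 3 equal shares of 1/10 among Hanan, Khalida, Tariq.
Hanan is living and takes 1/10.
Khalida is living and takes 1/10.
Tariq predeceased; the 1/10 allotted to Tariq's branch passes to Tariq's issue by representation.
The 1/10 is divided into 3 equal shares of 1/30 among Zuhair, Jamal, Layth.
Zuhair is living and takes 1/30.
Jamal is living and takes 1/30.
Layth predeceased; the 1/30 allotted to Layth's branch passes to Layth's issue by representation.
The 1/30 is divided into 3 equal shares of 1/90 among Umar, Maysoon, Widad.
Umar is living and takes 1/90.
Maysoon is living and takes 1/90.
Widad is living and takes 1/90.
Samir predeceased; the 3/10 allotted to Samir's branch passes to Samir's issue by representation.
The 3/10 is divided into 2 equal shares of 3/20 among Fahad, Bashir.
Fahad is living and takes 3/20.
Bashir predeceased; the 3/20 allotted to Bashir's branch passes to Bashir's issue by representation.
The 3/20 is divided into 4 equal shares of 3/80 among Dalia, Yasmin, Amira, Ghada.
Dalia is living and takes 3/80.
Yasmin is living and takes 3/80.
Amira is living and takes 3/80.
Ghada is living and takes 3/80.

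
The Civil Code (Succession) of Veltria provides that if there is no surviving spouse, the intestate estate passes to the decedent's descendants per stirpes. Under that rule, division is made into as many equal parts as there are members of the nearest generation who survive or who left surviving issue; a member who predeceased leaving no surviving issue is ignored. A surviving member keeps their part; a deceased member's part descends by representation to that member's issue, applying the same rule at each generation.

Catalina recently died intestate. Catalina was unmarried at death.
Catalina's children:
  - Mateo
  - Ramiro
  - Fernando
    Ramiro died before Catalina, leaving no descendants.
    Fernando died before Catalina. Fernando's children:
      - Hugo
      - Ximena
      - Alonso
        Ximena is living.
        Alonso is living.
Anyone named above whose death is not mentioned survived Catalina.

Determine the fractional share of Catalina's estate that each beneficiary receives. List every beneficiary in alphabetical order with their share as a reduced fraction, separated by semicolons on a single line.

Alonso 1/6; Hugo 1/6; Mateo 1/2; Ximena 1/6

There is no surviving spouse, so the entire estate passes to Catalina's descendants per stirpes.
Ramiro left no surviving issue, so that branch lapses and is disregarded.
The estate is divided into 2 equal shares of 1/2 among Mateo, Fernando.
Mateo is living and takes 1/2.
Fernando predeceased; the 1/2 allotted to Fernando's branch passes to Fernando's issue by representation.
The 1/2 is divided into 3 equal shares of 1/6 among Hugo, Ximena, Alonso.
Hugo is living and takes 1/6.
Ximena is living and takes 1/6.
Alonso is living and takes 1/6.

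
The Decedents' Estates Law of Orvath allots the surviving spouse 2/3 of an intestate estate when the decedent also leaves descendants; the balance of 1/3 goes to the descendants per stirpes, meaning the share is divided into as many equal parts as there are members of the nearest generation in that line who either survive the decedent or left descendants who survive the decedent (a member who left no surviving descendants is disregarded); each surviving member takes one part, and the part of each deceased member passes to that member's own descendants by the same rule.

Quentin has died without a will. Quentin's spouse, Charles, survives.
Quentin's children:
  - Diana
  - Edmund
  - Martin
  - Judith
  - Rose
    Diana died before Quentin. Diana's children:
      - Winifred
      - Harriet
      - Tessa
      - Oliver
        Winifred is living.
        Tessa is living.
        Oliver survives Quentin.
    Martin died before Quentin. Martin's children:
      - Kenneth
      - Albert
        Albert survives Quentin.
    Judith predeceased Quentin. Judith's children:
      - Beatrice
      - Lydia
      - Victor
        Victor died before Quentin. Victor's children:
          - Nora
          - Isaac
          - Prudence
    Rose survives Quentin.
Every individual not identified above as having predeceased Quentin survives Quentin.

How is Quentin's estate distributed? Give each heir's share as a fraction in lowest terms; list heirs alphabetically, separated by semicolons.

Charles, as surviving spouse, takes 2/3.
The remaining 1/3 passes to Quentin's descendants per stirpes.
The 1/3 is divided into 5 equal shares of 1/15 among Diana, Edmund, Martin, Judith, Rose.
Diana predeceased; the 1/15 allotted to Diana's branch passes to Diana's issue by representation.
The 1/15 is divided into 4 equal shares of 1/60 among Winifred, Harriet, Tessa, Oliver.
Winifred is living and takes 1/60.
Harriet is living and takes 1/60.
Tessa is living and takes 1/60.
Oliver is living and takes 1/60.
Edmund is living and takes 1/15.
Martin predeceased; the 1/15 allotted to Martin's branch passes to Martin's issue by representation.
The 1/15 is divided into 2 equal shares of 1/30 among Kenneth, Albert.
Kenneth is living and takes 1/30.
Albert is living and takes 1/30.
Judith predeceased; the 1/15 allotted to Judith's branch passes to Judith's issue by representation.
The 1/15 is divided into 3 equal shares of 1/45 among Beatrice, Lydia, Victor.
Beatrice is living and takes 1/45.
Lydia is living and takes 1/45.
Victor predeceased; the 1/45 allotted to Victor's branch passes to Victor's issue by representation.
The 1/45 is divided into 3 equal shares of 1/135 among Nora, Isaac, Prudence.
Nora is living and takes 1/135.
Isaac is living and takes 1/135.
Prudence is living and takes 1/135.
Rose is living and takes 1/15.

Albert 1/30; Beatrice 1/45; Charles 2/3; Edmund 1/15; Harriet 1/60; Isaac 1/135; Kenneth 1/30; Lydia 1/45; Nora 1/135; Oliver 1/60; Prudence 1/135; Rose 1/15; Tessa 1/60; Winifred 1/60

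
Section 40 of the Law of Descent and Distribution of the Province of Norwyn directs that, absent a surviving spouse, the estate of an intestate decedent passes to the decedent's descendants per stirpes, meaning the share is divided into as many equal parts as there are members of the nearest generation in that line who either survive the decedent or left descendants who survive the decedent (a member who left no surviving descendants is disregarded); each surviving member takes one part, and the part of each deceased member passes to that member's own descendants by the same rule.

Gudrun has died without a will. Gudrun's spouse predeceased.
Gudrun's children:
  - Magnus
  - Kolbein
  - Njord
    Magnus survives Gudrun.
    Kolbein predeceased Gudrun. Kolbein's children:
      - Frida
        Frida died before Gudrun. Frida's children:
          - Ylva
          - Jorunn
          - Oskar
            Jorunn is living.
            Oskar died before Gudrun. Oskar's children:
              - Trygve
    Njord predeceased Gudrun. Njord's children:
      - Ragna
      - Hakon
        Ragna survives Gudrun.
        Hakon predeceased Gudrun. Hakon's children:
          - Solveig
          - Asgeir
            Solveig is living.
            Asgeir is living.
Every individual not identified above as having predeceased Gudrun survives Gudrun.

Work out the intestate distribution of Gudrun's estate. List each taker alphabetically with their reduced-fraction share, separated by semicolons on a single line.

There is no surviving spouse, so the entire estate passes to Gudrun's descendants per stirpes.
The estate is divided into 3 equal shares of 1/3 among Magnus, Kolbein, Njord.
Magnus is living and takes 1/3.
Kolbein predeceased; the 1/3 allotted to Kolbein's branch passes to Kolbein's issue by representation.
Frida's line is the sole branch at this level, so the full 1/3 passes to Frida's issue by representation.
The 1/3 is divided into 3 equal shares of 1/9 among Ylva, Jorunn, Oskar.
Ylva is living and takes 1/9.
Jorunn is living and takes 1/9.
Oskar predeceased; the 1/9 allotted to Oskar's branch passes to Oskar's issue by representation.
Trygve is the sole taker at this level and receives the full 1/9.
Njord predeceased; the 1/3 allotted to Njord's branch passes to Njord's issue by representation.
The 1/3 is divided into 2 equal shares of 1/6 among Ragna, Hakon.
Ragna is living and takes 1/6.
Hakon predeceased; the 1/6 allotted to Hakon's branch passes to Hakon's issue by representation.
The 1/6 is divided into 2 equal shares of 1/12 among Solveig, Asgeir.
Solveig is living and takes 1/12.
Asgeir is living and takes 1/12.

Asgeir 1/12; Jorunn 1/9; Magnus 1/3; Ragna 1/6; Solveig 1/12; Trygve 1/9; Ylva 1/9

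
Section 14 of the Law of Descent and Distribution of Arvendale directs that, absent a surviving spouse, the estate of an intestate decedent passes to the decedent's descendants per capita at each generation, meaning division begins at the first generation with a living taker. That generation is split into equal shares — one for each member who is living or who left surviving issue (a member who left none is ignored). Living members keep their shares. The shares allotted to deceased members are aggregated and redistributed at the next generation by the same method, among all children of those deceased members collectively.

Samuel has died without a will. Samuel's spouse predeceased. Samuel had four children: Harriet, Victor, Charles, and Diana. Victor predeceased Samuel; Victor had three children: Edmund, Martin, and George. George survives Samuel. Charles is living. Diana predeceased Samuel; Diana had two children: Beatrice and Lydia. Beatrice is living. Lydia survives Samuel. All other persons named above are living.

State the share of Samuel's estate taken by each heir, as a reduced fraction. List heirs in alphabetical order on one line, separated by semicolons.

Beatrice 1/10; Charles 1/4; Edmund 1/10; George 1/10; Harriet 1/4; Lydia 1/10; Martin 1/10

There is no surviving spouse, so the entire estate passes to Samuel's descendants per capita at each generation.
At generation 1 (Harriet, Victor, Charles, Diana) there are 4 shares of (1)/4 = 1/4 each.
Living: Harriet and Charles — each takes 1/4.
Deceased: Victor and Diana. Their combined 1/2 is pooled and carried to generation 2.
At generation 2 (Edmund, Martin, George, Beatrice, Lydia) there are 5 shares of (1/2)/5 = 1/10 each.
Living: Edmund, Martin, George, Beatrice, and Lydia — each takes 1/10.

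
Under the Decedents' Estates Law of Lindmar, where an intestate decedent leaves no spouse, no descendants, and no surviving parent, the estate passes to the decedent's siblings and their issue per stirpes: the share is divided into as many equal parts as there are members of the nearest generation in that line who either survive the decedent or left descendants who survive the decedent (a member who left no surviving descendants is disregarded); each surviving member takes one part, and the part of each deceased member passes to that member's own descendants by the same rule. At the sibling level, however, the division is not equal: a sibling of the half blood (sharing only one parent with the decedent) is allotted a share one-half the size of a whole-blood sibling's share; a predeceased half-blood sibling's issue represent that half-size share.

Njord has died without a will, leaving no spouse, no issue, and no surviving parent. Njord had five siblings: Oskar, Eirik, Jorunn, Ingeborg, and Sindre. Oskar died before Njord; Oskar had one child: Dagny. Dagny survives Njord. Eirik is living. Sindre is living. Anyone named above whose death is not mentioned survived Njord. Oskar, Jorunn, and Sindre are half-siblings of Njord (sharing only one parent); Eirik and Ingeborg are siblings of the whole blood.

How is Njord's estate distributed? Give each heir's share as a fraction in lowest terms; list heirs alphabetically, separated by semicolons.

Dagny 1/7; Eirik 2/7; Ingeborg 2/7; Jorunn 1/7; Sindre 1/7

No spouse, descendants, or parent survives, so the estate passes to Njord's siblings per stirpes.
Half-blood siblings count for one-half the weight of whole-blood siblings at the initial division.
Dividing 1 in proportion to weights (total weight 7/2): Oskar (weight 1/2) → 1/7; Eirik (weight 1) → 2/7; Jorunn (weight 1/2) → 1/7; Ingeborg (weight 1) → 2/7; Sindre (weight 1/2) → 1/7.
Oskar predeceased; the 1/7 allotted to Oskar's branch passes to Oskar's issue by representation.
Dagny is the sole taker at this level and receives the full 1/7.
Eirik is living and takes 2/7.
Jorunn is living and takes 1/7.
Ingeborg is living and takes 2/7.
Sindre is living and takes 1/7.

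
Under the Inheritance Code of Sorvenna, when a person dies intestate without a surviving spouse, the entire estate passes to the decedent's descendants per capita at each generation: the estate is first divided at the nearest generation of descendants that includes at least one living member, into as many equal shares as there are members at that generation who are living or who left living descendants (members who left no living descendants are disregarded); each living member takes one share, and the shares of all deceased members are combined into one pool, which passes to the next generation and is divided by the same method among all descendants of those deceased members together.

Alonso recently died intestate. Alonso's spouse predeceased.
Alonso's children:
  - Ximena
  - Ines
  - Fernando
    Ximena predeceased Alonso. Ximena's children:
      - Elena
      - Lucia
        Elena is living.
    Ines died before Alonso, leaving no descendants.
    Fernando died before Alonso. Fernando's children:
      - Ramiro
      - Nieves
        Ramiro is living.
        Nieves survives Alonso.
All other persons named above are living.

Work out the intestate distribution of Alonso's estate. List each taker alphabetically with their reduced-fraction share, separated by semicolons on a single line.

Elena 1/4; Lucia 1/4; Nieves 1/4; Ramiro 1/4

There is no surviving spouse, so the entire estate passes to Alonso's descendants per capita at each generation.
No one at generation 1 (Ximena, Fernando) is living; moving to the next generation.
At generation 2 (Elena, Lucia, Ramiro, Nieves) there are 4 shares of (1)/4 = 1/4 each.
Living: Elena, Lucia, Ramiro, and Nieves — each takes 1/4.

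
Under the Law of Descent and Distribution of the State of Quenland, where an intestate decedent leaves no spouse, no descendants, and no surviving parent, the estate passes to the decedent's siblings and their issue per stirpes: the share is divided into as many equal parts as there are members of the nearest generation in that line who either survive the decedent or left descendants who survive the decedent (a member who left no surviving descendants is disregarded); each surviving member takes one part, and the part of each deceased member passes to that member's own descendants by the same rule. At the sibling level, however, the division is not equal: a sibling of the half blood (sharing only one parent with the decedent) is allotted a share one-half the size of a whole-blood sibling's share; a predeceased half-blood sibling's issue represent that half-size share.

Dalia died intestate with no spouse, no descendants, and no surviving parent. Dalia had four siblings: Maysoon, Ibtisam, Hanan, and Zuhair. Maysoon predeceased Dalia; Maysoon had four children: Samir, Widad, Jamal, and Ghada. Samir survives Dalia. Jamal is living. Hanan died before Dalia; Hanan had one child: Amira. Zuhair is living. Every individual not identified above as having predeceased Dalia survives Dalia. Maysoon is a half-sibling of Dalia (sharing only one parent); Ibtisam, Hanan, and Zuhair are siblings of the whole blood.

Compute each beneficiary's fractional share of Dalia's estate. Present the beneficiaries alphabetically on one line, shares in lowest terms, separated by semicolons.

Amira 2/7; Ghada 1/28; Ibtisam 2/7; Jamal 1/28; Samir 1/28; Widad 1/28; Zuhair 2/7

No spouse, descendants, or parent survives, so the estate passes to Dalia's siblings per stirpes.
Half-blood siblings count for one-half the weight of whole-blood siblings at the initial division.
Dividing 1 in proportion to weights (total weight 7/2): Maysoon (weight 1/2) → 1/7; Ibtisam (weight 1) → 2/7; Hanan (weight 1) → 2/7; Zuhair (weight 1) → 2/7.
Maysoon predeceased; the 1/7 allotted to Maysoon's branch passes to Maysoon's issue by representation.
The 1/7 is divided into 4 equal shares of 1/28 among Samir, Widad, Jamal, Ghada.
Samir is living and takes 1/28.
Widad is living and takes 1/28.
Jamal is living and takes 1/28.
Ghada is living and takes 1/28.
Ibtisam is living and takes 2/7.
Hanan predeceased; the 2/7 allotted to Hanan's branch passes to Hanan's issue by representation.
Amira is the sole taker at this level and receives the full 2/7.
Zuhair is living and takes 2/7.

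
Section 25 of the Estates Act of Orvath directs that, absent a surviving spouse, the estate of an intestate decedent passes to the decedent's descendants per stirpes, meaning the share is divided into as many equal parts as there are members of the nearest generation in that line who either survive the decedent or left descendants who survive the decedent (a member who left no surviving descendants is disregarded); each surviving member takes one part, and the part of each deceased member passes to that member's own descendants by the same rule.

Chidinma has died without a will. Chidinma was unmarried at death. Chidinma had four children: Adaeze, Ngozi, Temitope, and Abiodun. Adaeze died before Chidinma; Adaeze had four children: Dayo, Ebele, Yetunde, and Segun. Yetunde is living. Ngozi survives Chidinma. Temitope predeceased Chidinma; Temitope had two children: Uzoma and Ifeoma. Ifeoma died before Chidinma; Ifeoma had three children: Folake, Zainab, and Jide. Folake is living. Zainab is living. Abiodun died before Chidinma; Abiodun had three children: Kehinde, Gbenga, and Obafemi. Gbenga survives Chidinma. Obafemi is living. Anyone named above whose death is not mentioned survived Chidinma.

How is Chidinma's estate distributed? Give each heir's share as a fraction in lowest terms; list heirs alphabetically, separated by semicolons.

There is no surviving spouse, so the entire estate passes to Chidinma's descendants per stirpes.
The estate is divided into 4 equal shares of 1/4 among Adaeze, Ngozi, Temitope, Abiodun.
Adaeze predeceased; the 1/4 allotted to Adaeze's branch passes to Adaeze's issue by representation.
The 1/4 is divided into 4 equal shares of 1/16 among Dayo, Ebele, Yetunde, Segun.
Dayo is living and takes 1/16.
Ebele is living and takes 1/16.
Yetunde is living and takes 1/16.
Segun is living and takes 1/16.
Ngozi is living and takes 1/4.
Temitope predeceased; the 1/4 allotted to Temitope's branch passes to Temitope's issue by representation.
The 1/4 is divided into 2 equal shares of 1/8 among Uzoma, Ifeoma.
Uzoma is living and takes 1/8.
Ifeoma predeceased; the 1/8 allotted to Ifeoma's branch passes to Ifeoma's issue by representation.
The 1/8 is divided into 3 equal shares of 1/24 among Folake, Zainab, Jide.
Folake is living and takes 1/24.
Zainab is living and takes 1/24.
Jide is living and takes 1/24.
Abiodun predeceased; the 1/4 allotted to Abiodun's branch passes to Abiodun's issue by representation.
The 1/4 is divided into 3 equal shares of 1/12 among Kehinde, Gbenga, Obafemi.
Kehinde is living and takes 1/12.
Gbenga is living and takes 1/12.
Obafemi is living and takes 1/12.

Dayo 1/16; Ebele 1/16; Folake 1/24; Gbenga 1/12; Jide 1/24; Kehinde 1/12; Ngozi 1/4; Obafemi 1/12; Segun 1/16; Uzoma 1/8; Yetunde 1/16; Zainab 1/24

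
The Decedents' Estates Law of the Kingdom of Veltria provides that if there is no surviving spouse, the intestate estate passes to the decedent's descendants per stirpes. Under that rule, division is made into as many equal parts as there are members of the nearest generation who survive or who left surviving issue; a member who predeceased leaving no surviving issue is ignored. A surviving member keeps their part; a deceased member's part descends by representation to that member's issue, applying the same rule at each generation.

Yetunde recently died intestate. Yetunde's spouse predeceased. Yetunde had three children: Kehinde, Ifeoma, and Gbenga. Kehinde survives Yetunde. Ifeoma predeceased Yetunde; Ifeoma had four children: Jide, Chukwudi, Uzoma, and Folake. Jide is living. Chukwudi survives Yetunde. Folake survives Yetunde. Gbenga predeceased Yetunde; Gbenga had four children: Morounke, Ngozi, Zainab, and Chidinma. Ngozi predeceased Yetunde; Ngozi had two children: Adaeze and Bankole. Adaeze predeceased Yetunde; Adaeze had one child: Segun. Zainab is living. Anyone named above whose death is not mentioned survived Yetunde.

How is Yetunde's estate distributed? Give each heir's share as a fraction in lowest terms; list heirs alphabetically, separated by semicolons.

Bankole 1/24; Chidinma 1/12; Chukwudi 1/12; Folake 1/12; Jide 1/12; Kehinde 1/3; Morounke 1/12; Segun 1/24; Uzoma 1/12; Zainab 1/12

There is no surviving spouse, so the entire estate passes to Yetunde's descendants per stirpes.
The estate is divided into 3 equal shares of 1/3 among Kehinde, Ifeoma, Gbenga.
Kehinde is living and takes 1/3.
Ifeoma predeceased; the 1/3 allotted to Ifeoma's branch passes to Ifeoma's issue by representation.
The 1/3 is divided into 4 equal shares of 1/12 among Jide, Chukwudi, Uzoma, Folake.
Jide is living and takes 1/12.
Chukwudi is living and takes 1/12.
Uzoma is living and takes 1/12.
Folake is living and takes 1/12.
Gbenga predeceased; the 1/3 allotted to Gbenga's branch passes to Gbenga's issue by representation.
The 1/3 is divided into 4 equal shares of 1/12 among Morounke, Ngozi, Zainab, Chidinma.
Morounke is living and takes 1/12.
Ngozi predeceased; the 1/12 allotted to Ngozi's branch passes to Ngozi's issue by representation.
The 1/12 is divided into 2 equal shares of 1/24 among Adaeze, Bankole.
Adaeze predeceased; the 1/24 allotted to Adaeze's branch passes to Adaeze's issue by representation.
Segun is the sole taker at this level and receives the full 1/24.
Bankole is living and takes 1/24.
Zainab is living and takes 1/12.
Chidinma is living and takes 1/12.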